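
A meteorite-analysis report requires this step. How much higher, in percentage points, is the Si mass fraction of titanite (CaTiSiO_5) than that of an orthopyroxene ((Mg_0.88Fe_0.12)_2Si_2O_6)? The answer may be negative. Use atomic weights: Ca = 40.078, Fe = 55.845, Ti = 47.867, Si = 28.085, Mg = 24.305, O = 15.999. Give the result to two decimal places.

M(CaTiSiO_5) = 196.025 g/mol, so wt% Si = 28.085/196.025 × 100 = 14.33%.
M((Mg_0.88Fe_0.12)_2Si_2O_6) = 208.344 g/mol, so wt% Si = 56.170/208.344 × 100 = 26.96%.
14.33 − 26.96 = -12.63 pp.

-12.63 percentage points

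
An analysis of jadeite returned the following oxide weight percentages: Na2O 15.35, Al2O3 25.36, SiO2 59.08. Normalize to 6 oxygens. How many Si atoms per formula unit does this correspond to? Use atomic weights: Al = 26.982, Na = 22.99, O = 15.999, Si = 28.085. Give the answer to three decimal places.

1.993 Si apfu

Na2O: 15.35/61.979 = 0.24766 mol → 0.49532 mol Na, 0.24766 mol O.
Al2O3: 25.36/101.961 = 0.24872 mol → 0.49744 mol Al, 0.74616 mol O.
SiO2: 59.08/60.083 = 0.98331 mol → 0.98331 mol Si, 1.96662 mol O.
Total oxygen = 2.96044 mol. Normalization factor = 6/2.96044 = 2.02673.
Si per 6 O = 0.98331 × 2.02673 = 1.993.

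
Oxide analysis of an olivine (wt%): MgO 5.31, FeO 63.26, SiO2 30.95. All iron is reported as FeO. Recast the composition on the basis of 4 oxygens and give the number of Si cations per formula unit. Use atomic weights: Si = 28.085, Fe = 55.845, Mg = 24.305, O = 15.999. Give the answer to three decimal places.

5.31 wt% MgO ÷ 40.304 g/mol = 0.13175 mol, giving 0.13175 Mg and 0.13175 O.
63.26 wt% FeO ÷ 71.844 g/mol = 0.88052 mol, giving 0.88052 Fe and 0.88052 O.
30.95 wt% SiO2 ÷ 60.083 g/mol = 0.51512 mol, giving 0.51512 Si and 1.03024 O.
Oxygen sums to 2.04251; scaling by 4/2.04251 = 1.95837 puts the formula on 4 O.
Si: 0.51512 × 1.95837 = 1.009 atoms per formula unit.

1.009 Si apfu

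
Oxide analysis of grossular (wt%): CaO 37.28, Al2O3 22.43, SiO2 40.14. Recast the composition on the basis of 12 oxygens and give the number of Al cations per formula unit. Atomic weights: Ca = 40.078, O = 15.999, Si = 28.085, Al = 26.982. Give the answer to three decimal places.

37.28 wt% CaO ÷ 56.077 g/mol = 0.66480 mol, giving 0.66480 Ca and 0.66480 O.
22.43 wt% Al2O3 ÷ 101.961 g/mol = 0.21999 mol, giving 0.43998 Al and 0.65997 O.
40.14 wt% SiO2 ÷ 60.083 g/mol = 0.66808 mol, giving 0.66808 Si and 1.33616 O.
Oxygen sums to 2.66093; scaling by 12/2.66093 = 4.50970 puts the formula on 12 O.
Al: 0.43998 × 4.50970 = 1.984 atoms per formula unit.

1.984 Al apfu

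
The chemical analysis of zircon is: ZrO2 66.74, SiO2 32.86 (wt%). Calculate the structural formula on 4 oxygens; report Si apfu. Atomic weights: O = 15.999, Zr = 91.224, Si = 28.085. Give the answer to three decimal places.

66.74 wt% ZrO2 ÷ 123.222 g/mol = 0.54162 mol, giving 0.54162 Zr and 1.08324 O.
32.86 wt% SiO2 ÷ 60.083 g/mol = 0.54691 mol, giving 0.54691 Si and 1.09382 O.
Oxygen sums to 2.17706; scaling by 4/2.17706 = 1.83734 puts the formula on 4 O.
Si: 0.54691 × 1.83734 = 1.005 atoms per formula unit.

1.005 Si apfu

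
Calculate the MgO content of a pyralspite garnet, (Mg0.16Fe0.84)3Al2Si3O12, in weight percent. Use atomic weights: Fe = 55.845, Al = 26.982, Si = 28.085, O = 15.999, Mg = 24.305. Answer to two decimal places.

Formula mass = 482.603 g/mol.
0.48 Mg → 0.4800 mol MgO per formula unit; M(MgO) = 40.304, so MgO mass = 19.346 g.
19.346/482.603 × 100 = 4.01 wt%.

4.01 wt%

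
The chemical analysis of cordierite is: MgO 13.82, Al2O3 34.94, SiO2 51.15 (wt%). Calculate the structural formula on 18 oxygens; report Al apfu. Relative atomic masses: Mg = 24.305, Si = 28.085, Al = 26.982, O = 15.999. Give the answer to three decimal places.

MgO (M=40.304): mol = 0.34289; Mg = 0.34289, O = 0.34289.
Al2O3 (M=101.961): mol = 0.34268; Al = 0.68536, O = 1.02804.
SiO2 (M=60.083): mol = 0.85132; Si = 0.85132, O = 1.70264.
ΣO = 3.07357; factor = 18/ΣO = 5.85638.
Al apfu = 0.68536 × 5.85638 = 4.014.

4.014 Al apfu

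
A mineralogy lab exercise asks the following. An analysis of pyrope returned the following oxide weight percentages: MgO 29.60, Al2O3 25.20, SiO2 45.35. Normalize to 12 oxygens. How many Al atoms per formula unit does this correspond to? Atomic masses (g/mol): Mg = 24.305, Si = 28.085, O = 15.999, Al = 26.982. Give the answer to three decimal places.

29.60 wt% MgO ÷ 40.304 g/mol = 0.73442 mol, giving 0.73442 Mg and 0.73442 O.
25.20 wt% Al2O3 ÷ 101.961 g/mol = 0.24715 mol, giving 0.49430 Al and 0.74145 O.
45.35 wt% SiO2 ÷ 60.083 g/mol = 0.75479 mol, giving 0.75479 Si and 1.50958 O.
Oxygen sums to 2.98545; scaling by 12/2.98545 = 4.01949 puts the formula on 12 O.
Al: 0.49430 × 4.01949 = 1.987 atoms per formula unit.

1.987 Al apfu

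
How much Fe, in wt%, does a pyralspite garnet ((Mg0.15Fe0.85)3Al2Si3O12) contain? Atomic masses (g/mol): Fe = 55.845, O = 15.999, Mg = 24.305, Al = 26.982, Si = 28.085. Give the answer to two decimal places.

Formula mass = 0.45*24.305 + 2.55*55.845 + 2*26.982 + 3*28.085 + 12*15.999 = 483.549 g/mol, of which 142.405 g is Fe.
So Fe makes up 142.405/483.549 = 0.2945 of the mass, i.e. 29.45%.

29.45 wt%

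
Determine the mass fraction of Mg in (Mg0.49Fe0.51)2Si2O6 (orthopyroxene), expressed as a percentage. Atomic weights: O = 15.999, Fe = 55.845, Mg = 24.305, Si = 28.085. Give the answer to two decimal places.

10.23 wt%

Molar mass of (Mg0.49Fe0.51)2Si2O6: 0.98×24.305 + 1.02×55.845 + 2×28.085 + 6×15.999 = 232.945 g/mol.
Mass of Mg per formula unit: 0.98 × 24.305 = 23.819 g.
Weight fraction Mg = 23.819 / 232.945 = 0.1023.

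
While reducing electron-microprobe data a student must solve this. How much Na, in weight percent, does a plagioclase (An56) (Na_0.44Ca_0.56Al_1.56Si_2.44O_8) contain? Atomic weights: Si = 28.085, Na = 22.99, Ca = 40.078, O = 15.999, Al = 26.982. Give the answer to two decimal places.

3.73 weight percent

Molar mass of Na_0.44Ca_0.56Al_1.56Si_2.44O_8: 0.44·22.99 + 0.56·40.078 + 1.56·26.982 + 2.44·28.085 + 8·15.999 = 271.171 g/mol.
Mass of Na per formula unit: 0.44 × 22.99 = 10.116 g.
Weight fraction Na = 10.116 / 271.171 = 0.0373.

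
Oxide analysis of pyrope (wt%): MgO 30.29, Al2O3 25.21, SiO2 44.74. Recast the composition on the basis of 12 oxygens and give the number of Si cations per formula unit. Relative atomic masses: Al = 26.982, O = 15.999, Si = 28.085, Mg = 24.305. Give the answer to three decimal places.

MgO (M=40.304): mol = 0.75154; Mg = 0.75154, O = 0.75154.
Al2O3 (M=101.961): mol = 0.24725; Al = 0.49450, O = 0.74175.
SiO2 (M=60.083): mol = 0.74464; Si = 0.74464, O = 1.48928.
ΣO = 2.98257; factor = 12/ΣO = 4.02338.
Si apfu = 0.74464 × 4.02338 = 2.996.

2.996 Si apfu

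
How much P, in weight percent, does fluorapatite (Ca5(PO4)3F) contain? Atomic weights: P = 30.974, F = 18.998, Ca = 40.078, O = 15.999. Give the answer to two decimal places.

Formula mass = 5*40.078 + 3*30.974 + 12*15.999 + 1*18.998 = 504.298 g/mol, of which 92.922 g is P.
So P makes up 92.922/504.298 = 0.1843 of the mass, i.e. 18.43%.

18.43 weight percent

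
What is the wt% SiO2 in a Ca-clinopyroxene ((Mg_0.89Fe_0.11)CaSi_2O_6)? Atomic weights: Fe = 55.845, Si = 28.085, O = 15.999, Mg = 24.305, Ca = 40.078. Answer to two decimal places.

Molar mass of (Mg_0.89Fe_0.11)CaSi_2O_6 = 0.89×24.305 + 0.11×55.845 + 1×40.078 + 2×28.085 + 6×15.999 = 220.016 g/mol.
Each formula unit contains 2 Si, equivalent to 2/1 = 2.0000 mol SiO2.
M(SiO2) = 1×28.085 + 2×15.999 = 60.083 g/mol.
Mass of SiO2 per formula unit = 2.0000 × 60.083 = 120.166 g.
SiO2 wt% = 120.166 / 220.016 × 100 = 54.62%.

54.62 wt%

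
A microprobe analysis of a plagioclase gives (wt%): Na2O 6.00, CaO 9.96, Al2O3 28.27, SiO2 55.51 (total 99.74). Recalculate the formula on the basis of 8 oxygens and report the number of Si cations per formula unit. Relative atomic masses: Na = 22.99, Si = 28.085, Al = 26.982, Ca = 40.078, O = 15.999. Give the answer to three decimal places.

2.502 Si apfu

6.00 wt% Na2O ÷ 61.979 g/mol = 0.09681 mol, giving 0.19362 Na and 0.09681 O.
9.96 wt% CaO ÷ 56.077 g/mol = 0.17761 mol, giving 0.17761 Ca and 0.17761 O.
28.27 wt% Al2O3 ÷ 101.961 g/mol = 0.27726 mol, giving 0.55452 Al and 0.83178 O.
55.51 wt% SiO2 ÷ 60.083 g/mol = 0.92389 mol, giving 0.92389 Si and 1.84778 O.
Oxygen sums to 2.95398; scaling by 8/2.95398 = 2.70821 puts the formula on 8 O.
Si: 0.92389 × 2.70821 = 2.502 atoms per formula unit.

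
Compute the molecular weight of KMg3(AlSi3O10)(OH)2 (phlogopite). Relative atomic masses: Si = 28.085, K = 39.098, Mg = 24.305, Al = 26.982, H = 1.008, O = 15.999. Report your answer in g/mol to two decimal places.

417.25 g/mol

M = 1(39.098) + 3(24.305) + 1(26.982) + 3(28.085) + 12(15.999) + 2(1.008)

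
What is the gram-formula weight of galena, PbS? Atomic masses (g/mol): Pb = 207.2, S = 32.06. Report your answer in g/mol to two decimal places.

Pb: 1 × 207.2 = 207.2000
S: 1 × 32.06 = 32.0600
Summing the contributions gives the formula mass.

239.26 g/mol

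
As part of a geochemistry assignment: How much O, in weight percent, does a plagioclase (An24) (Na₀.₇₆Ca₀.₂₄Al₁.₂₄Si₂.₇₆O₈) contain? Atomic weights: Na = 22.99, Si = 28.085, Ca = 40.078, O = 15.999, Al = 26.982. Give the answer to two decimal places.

48.11 weight percent

M(Na₀.₇₆Ca₀.₂₄Al₁.₂₄Si₂.₇₆O₈) = 266.055 g/mol.
O contributes 8 × 15.999 = 127.992 g per mole.
127.992/266.055 = 0.4811 → 48.11%.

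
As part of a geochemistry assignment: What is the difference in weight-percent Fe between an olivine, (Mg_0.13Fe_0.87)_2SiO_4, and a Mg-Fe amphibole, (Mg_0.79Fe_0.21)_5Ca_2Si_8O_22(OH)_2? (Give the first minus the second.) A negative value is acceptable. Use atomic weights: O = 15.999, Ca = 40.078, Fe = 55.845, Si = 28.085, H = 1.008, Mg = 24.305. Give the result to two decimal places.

Fe in (Mg_0.13Fe_0.87)_2SiO_4: molar mass 195.571 g/mol; 1.74×55.845 = 97.170 g → 49.69 wt%.
Fe in (Mg_0.79Fe_0.21)_5Ca_2Si_8O_22(OH)_2: molar mass 845.470 g/mol; 1.05×55.845 = 58.637 g → 6.94 wt%.
Difference = 49.69 − 6.94 = 42.75 percentage points.

42.75 percentage points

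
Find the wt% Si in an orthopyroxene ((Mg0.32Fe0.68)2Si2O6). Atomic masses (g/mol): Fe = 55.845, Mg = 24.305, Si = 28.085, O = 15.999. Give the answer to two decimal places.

23.05 mass %

Formula mass = 0.64×24.305 + 1.36×55.845 + 2×28.085 + 6×15.999 = 243.668 g/mol, of which 56.170 g is Si.
So Si makes up 56.170/243.668 = 0.2305 of the mass, i.e. 23.05%.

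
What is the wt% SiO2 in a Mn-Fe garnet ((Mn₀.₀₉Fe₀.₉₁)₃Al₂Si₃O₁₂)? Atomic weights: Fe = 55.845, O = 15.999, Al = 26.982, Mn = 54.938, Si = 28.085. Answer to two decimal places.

Formula mass = 497.497 g/mol.
3 Si → 3.0000 mol SiO2 per formula unit; M(SiO2) = 60.083, so SiO2 mass = 180.249 g.
180.249/497.497 × 100 = 36.23 wt%.

36.23 wt%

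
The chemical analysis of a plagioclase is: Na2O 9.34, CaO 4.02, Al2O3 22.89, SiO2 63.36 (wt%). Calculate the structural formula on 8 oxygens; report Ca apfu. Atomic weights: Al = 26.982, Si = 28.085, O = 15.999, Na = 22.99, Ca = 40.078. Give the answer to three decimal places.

0.191 Ca apfu

Na2O: 9.34/61.979 = 0.15070 mol → 0.30140 mol Na, 0.15070 mol O.
CaO: 4.02/56.077 = 0.07169 mol → 0.07169 mol Ca, 0.07169 mol O.
Al2O3: 22.89/101.961 = 0.22450 mol → 0.44900 mol Al, 0.67350 mol O.
SiO2: 63.36/60.083 = 1.05454 mol → 1.05454 mol Si, 2.10908 mol O.
Total oxygen = 3.00497 mol. Normalization factor = 8/3.00497 = 2.66226.
Ca per 8 O = 0.07169 × 2.66226 = 0.191.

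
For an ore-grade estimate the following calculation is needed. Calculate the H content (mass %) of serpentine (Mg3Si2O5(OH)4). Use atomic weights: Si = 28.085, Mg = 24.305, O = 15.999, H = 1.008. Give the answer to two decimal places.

1.46 mass %

Formula mass = 3×24.305 + 2×28.085 + 9×15.999 + 4×1.008 = 277.108 g/mol, of which 4.032 g is H.
So H makes up 4.032/277.108 = 0.0146 of the mass, i.e. 1.46%.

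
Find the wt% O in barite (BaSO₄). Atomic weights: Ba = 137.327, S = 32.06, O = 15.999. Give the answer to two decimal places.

27.42 weight percent

Molar mass of BaSO₄: 1*137.327 + 1*32.06 + 4*15.999 = 233.383 g/mol.
Mass of O per formula unit: 4 × 15.999 = 63.996 g.
Weight fraction O = 63.996 / 233.383 = 0.2742.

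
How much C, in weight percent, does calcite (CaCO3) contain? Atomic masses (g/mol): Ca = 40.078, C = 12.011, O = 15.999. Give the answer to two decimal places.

12.00 weight percent

M(CaCO3) = 100.086 g/mol.
C contributes 1 × 12.011 = 12.011 g per mole.
12.011/100.086 = 0.1200 → 12.00%.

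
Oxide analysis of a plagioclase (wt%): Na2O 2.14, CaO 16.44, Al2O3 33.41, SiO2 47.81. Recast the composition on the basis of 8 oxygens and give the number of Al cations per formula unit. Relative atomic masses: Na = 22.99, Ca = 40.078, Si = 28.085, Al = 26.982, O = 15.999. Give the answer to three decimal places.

1.806 Al apfu

Na2O (M=61.979): mol = 0.03453; Na = 0.06906, O = 0.03453.
CaO (M=56.077): mol = 0.29317; Ca = 0.29317, O = 0.29317.
Al2O3 (M=101.961): mol = 0.32767; Al = 0.65534, O = 0.98301.
SiO2 (M=60.083): mol = 0.79573; Si = 0.79573, O = 1.59146.
ΣO = 2.90217; factor = 8/ΣO = 2.75656.
Al apfu = 0.65534 × 2.75656 = 1.806.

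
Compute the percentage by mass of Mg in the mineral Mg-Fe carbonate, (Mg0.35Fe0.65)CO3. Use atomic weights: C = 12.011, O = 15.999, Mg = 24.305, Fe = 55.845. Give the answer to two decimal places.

8.12 mass %

M((Mg0.35Fe0.65)CO3) = 104.814 g/mol.
Mg contributes 0.35 × 24.305 = 8.507 g per mole.
8.507/104.814 = 0.0812 → 8.12%.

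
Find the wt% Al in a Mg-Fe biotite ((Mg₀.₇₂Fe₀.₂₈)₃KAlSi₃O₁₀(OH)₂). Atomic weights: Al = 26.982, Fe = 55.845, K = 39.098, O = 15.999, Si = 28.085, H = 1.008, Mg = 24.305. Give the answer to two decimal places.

Formula mass = 2.16·24.305 + 0.84·55.845 + 1·39.098 + 1·26.982 + 3·28.085 + 12·15.999 + 2·1.008 = 443.748 g/mol, of which 26.982 g is Al.
So Al makes up 26.982/443.748 = 0.0608 of the mass, i.e. 6.08%.

6.08 wt%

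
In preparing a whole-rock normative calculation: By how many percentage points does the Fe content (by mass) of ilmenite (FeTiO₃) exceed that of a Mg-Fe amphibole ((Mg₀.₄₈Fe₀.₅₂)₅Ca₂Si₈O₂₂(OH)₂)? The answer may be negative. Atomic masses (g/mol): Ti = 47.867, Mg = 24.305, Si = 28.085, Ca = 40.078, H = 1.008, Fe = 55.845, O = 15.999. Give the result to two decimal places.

Fe in FeTiO₃: molar mass 151.709 g/mol; 1×55.845 = 55.845 g → 36.81 wt%.
Fe in (Mg₀.₄₈Fe₀.₅₂)₅Ca₂Si₈O₂₂(OH)₂: molar mass 894.357 g/mol; 2.60×55.845 = 145.197 g → 16.23 wt%.
Difference = 36.81 − 16.23 = 20.58 percentage points.

20.58 percentage points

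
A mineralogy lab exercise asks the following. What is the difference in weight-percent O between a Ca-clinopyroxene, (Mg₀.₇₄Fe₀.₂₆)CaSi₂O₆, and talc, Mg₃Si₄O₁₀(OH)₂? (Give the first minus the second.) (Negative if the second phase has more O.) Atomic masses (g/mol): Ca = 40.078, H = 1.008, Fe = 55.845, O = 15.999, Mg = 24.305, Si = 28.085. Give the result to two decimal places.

First mineral: 95.994 g O in 224.747 g formula = 42.71 wt% O.
Second mineral: 191.988 g O in 379.259 g formula = 50.62 wt% O.
42.71% − 50.62% gives a difference of -7.91 percentage points.

-7.91 percentage points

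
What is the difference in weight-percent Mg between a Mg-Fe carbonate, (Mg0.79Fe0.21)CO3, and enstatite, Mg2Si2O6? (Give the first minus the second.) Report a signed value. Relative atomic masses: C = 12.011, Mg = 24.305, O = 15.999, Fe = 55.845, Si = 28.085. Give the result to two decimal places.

Mg in (Mg0.79Fe0.21)CO3: molar mass 90.936 g/mol; 0.79×24.305 = 19.201 g → 21.11 wt%.
Mg in Mg2Si2O6: molar mass 200.774 g/mol; 2×24.305 = 48.610 g → 24.21 wt%.
Difference = 21.11 − 24.21 = -3.10 percentage points.

-3.10 percentage points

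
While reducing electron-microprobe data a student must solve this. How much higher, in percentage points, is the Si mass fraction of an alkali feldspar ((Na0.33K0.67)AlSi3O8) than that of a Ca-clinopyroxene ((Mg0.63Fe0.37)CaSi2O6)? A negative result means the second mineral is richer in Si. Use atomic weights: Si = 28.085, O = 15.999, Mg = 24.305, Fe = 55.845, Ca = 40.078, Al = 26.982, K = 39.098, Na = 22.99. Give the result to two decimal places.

Si in (Na0.33K0.67)AlSi3O8: molar mass 273.011 g/mol; 3×28.085 = 84.255 g → 30.86 wt%.
Si in (Mg0.63Fe0.37)CaSi2O6: molar mass 228.217 g/mol; 2×28.085 = 56.170 g → 24.61 wt%.
Difference = 30.86 − 24.61 = 6.25 percentage points.

6.25 percentage points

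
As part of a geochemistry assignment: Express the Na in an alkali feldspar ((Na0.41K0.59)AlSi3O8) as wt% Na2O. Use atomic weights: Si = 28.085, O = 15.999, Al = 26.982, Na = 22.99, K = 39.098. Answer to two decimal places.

4.68 wt%

Formula mass = 271.723 g/mol.
0.41 Na → 0.2050 mol Na2O per formula unit; M(Na2O) = 61.979, so Na2O mass = 12.706 g.
12.706/271.723 × 100 = 4.68 wt%.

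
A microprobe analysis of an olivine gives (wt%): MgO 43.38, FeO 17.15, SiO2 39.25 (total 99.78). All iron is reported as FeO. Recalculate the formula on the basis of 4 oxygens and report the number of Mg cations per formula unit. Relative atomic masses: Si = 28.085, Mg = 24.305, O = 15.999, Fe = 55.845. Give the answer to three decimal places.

43.38 wt% MgO ÷ 40.304 g/mol = 1.07632 mol, giving 1.07632 Mg and 1.07632 O.
17.15 wt% FeO ÷ 71.844 g/mol = 0.23871 mol, giving 0.23871 Fe and 0.23871 O.
39.25 wt% SiO2 ÷ 60.083 g/mol = 0.65326 mol, giving 0.65326 Si and 1.30652 O.
Oxygen sums to 2.62155; scaling by 4/2.62155 = 1.52581 puts the formula on 4 O.
Mg: 1.07632 × 1.52581 = 1.642 atoms per formula unit.

1.642 Mg apfu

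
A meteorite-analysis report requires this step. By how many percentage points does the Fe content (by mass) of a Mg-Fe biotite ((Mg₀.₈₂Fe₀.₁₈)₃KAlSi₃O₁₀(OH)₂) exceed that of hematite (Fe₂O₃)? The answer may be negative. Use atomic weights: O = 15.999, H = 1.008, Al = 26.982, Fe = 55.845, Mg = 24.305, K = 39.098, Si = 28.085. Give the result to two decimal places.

First mineral: 30.156 g Fe in 434.286 g formula = 6.94 wt% Fe.
Second mineral: 111.690 g Fe in 159.687 g formula = 69.94 wt% Fe.
6.94% − 69.94% gives a difference of -63.00 percentage points.

-63.00 percentage points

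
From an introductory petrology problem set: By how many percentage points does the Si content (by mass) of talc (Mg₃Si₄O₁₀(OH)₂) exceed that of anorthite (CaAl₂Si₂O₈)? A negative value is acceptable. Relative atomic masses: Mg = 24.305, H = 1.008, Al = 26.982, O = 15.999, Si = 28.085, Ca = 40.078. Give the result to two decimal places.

9.43 percentage points

M(Mg₃Si₄O₁₀(OH)₂) = 379.259 g/mol, so wt% Si = 112.340/379.259 × 100 = 29.62%.
M(CaAl₂Si₂O₈) = 278.204 g/mol, so wt% Si = 56.170/278.204 × 100 = 20.19%.
29.62 − 20.19 = 9.43 pp.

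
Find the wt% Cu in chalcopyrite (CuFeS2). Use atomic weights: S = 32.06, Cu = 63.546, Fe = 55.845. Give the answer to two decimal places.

34.63 weight percent

M(CuFeS2) = 183.511 g/mol.
Cu contributes 1 × 63.546 = 63.546 g per mole.
63.546/183.511 = 0.3463 → 34.63%.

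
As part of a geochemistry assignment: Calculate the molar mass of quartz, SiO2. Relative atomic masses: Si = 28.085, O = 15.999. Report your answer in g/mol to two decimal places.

60.08 g/mol

Si: 1 × 28.085 = 28.0850
O: 2 × 15.999 = 31.9980
Summing the contributions gives the formula mass.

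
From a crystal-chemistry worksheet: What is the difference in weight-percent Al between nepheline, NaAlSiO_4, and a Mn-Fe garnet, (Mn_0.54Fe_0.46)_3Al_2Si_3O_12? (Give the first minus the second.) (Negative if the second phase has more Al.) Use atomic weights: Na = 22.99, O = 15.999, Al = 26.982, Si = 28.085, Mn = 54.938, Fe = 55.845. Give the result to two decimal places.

First mineral: 26.982 g Al in 142.053 g formula = 18.99 wt% Al.
Second mineral: 53.964 g Al in 496.273 g formula = 10.87 wt% Al.
18.99% − 10.87% gives a difference of 8.12 percentage points.

8.12 percentage points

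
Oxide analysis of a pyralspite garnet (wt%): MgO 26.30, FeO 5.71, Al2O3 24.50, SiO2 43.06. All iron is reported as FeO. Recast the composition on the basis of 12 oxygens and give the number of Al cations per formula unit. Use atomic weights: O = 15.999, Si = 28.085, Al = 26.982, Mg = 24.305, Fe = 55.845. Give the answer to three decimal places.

MgO: 26.30/40.304 = 0.65254 mol → 0.65254 mol Mg, 0.65254 mol O.
FeO: 5.71/71.844 = 0.07948 mol → 0.07948 mol Fe, 0.07948 mol O.
Al2O3: 24.50/101.961 = 0.24029 mol → 0.48058 mol Al, 0.72087 mol O.
SiO2: 43.06/60.083 = 0.71668 mol → 0.71668 mol Si, 1.43336 mol O.
Total oxygen = 2.88625 mol. Normalization factor = 12/2.88625 = 4.15764.
Al per 12 O = 0.48058 × 4.15764 = 1.998.

1.998 Al apfu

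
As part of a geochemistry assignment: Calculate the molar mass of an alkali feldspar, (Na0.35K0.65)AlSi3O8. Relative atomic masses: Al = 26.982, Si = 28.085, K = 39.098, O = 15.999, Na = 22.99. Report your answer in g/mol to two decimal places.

272.69 g/mol

M = 0.35·22.99 + 0.65·39.098 + 1·26.982 + 3·28.085 + 8·15.999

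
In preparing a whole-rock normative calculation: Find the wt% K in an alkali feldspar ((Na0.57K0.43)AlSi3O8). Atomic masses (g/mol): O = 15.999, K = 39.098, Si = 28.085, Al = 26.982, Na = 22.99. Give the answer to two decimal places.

Molar mass of (Na0.57K0.43)AlSi3O8: 0.57*22.99 + 0.43*39.098 + 1*26.982 + 3*28.085 + 8*15.999 = 269.145 g/mol.
Mass of K per formula unit: 0.43 × 39.098 = 16.812 g.
Weight fraction K = 16.812 / 269.145 = 0.0625.

6.25 wt%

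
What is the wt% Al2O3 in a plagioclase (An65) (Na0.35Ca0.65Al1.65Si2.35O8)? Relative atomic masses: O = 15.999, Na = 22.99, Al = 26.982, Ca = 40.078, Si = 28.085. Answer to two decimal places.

30.86 wt%

Molar mass of Na0.35Ca0.65Al1.65Si2.35O8 = 0.35·22.99 + 0.65·40.078 + 1.65·26.982 + 2.35·28.085 + 8·15.999 = 272.609 g/mol.
Each formula unit contains 1.65 Al, equivalent to 1.65/2 = 0.8250 mol Al2O3.
M(Al2O3) = 2×26.982 + 3×15.999 = 101.961 g/mol.
Mass of Al2O3 per formula unit = 0.8250 × 101.961 = 84.118 g.
Al2O3 wt% = 84.118 / 272.609 × 100 = 30.86%.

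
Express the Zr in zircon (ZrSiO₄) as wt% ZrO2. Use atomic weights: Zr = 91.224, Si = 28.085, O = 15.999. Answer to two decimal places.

M(ZrSiO₄) = 183.305 g/mol; M(ZrO2) = 123.222 g/mol.
Moles ZrO2 per formula unit = 1 Zr ÷ 1 = 1.0000.
ZrO2 fraction = (1.0000 × 123.222) / 183.305 = 123.222/183.305 = 0.6722.

67.22 wt%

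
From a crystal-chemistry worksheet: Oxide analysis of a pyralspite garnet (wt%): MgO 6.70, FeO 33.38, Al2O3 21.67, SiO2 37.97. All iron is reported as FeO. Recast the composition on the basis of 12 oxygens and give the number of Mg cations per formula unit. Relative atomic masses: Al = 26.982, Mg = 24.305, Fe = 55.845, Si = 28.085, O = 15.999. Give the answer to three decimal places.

MgO: 6.70/40.304 = 0.16624 mol → 0.16624 mol Mg, 0.16624 mol O.
FeO: 33.38/71.844 = 0.46462 mol → 0.46462 mol Fe, 0.46462 mol O.
Al2O3: 21.67/101.961 = 0.21253 mol → 0.42506 mol Al, 0.63759 mol O.
SiO2: 37.97/60.083 = 0.63196 mol → 0.63196 mol Si, 1.26392 mol O.
Total oxygen = 2.53237 mol. Normalization factor = 12/2.53237 = 4.73864.
Mg per 12 O = 0.16624 × 4.73864 = 0.788.

0.788 Mg apfu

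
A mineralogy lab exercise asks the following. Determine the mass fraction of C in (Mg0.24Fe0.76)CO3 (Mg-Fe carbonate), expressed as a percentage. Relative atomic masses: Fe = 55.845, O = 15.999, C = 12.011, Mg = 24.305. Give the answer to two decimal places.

11.09 wt%

M((Mg0.24Fe0.76)CO3) = 108.283 g/mol.
C contributes 1 × 12.011 = 12.011 g per mole.
12.011/108.283 = 0.1109 → 11.09%.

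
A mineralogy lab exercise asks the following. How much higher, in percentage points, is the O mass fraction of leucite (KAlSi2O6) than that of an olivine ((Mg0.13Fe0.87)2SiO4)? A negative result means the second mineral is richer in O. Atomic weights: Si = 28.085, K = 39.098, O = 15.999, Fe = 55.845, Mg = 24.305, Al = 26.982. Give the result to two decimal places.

11.26 percentage points

M(KAlSi2O6) = 218.244 g/mol, so wt% O = 95.994/218.244 × 100 = 43.98%.
M((Mg0.13Fe0.87)2SiO4) = 195.571 g/mol, so wt% O = 63.996/195.571 × 100 = 32.72%.
43.98 − 32.72 = 11.26 pp.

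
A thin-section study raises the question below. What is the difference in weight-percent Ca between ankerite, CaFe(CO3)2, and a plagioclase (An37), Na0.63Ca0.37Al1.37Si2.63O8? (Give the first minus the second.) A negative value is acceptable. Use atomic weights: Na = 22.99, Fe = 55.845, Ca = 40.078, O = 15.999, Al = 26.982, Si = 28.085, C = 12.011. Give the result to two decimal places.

13.03 percentage points

Ca in CaFe(CO3)2: molar mass 215.939 g/mol; 1×40.078 = 40.078 g → 18.56 wt%.
Ca in Na0.63Ca0.37Al1.37Si2.63O8: molar mass 268.133 g/mol; 0.37×40.078 = 14.829 g → 5.53 wt%.
Difference = 18.56 − 5.53 = 13.03 percentage points.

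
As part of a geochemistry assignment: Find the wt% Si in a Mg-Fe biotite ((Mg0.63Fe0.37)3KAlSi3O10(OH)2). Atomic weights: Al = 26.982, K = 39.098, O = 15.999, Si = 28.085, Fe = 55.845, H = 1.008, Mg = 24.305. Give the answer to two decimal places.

18.63 wt%

M((Mg0.63Fe0.37)3KAlSi3O10(OH)2) = 452.263 g/mol.
Si contributes 3 × 28.085 = 84.255 g per mole.
84.255/452.263 = 0.1863 → 18.63%.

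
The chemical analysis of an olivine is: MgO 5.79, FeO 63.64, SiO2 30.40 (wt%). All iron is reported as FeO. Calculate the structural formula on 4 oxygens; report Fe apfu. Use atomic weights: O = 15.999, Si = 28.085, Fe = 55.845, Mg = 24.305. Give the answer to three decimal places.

1.736 Fe apfu

MgO: 5.79/40.304 = 0.14366 mol → 0.14366 mol Mg, 0.14366 mol O.
FeO: 63.64/71.844 = 0.88581 mol → 0.88581 mol Fe, 0.88581 mol O.
SiO2: 30.40/60.083 = 0.50597 mol → 0.50597 mol Si, 1.01194 mol O.
Total oxygen = 2.04141 mol. Normalization factor = 4/2.04141 = 1.95943.
Fe per 4 O = 0.88581 × 1.95943 = 1.736.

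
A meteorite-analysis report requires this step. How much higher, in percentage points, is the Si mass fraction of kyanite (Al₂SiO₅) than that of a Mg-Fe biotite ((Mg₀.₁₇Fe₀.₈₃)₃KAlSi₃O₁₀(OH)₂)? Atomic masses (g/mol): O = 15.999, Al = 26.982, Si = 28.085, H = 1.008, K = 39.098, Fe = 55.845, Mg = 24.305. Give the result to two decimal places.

0.34 percentage points

Si in Al₂SiO₅: molar mass 162.044 g/mol; 1×28.085 = 28.085 g → 17.33 wt%.
Si in (Mg₀.₁₇Fe₀.₈₃)₃KAlSi₃O₁₀(OH)₂: molar mass 495.789 g/mol; 3×28.085 = 84.255 g → 16.99 wt%.
Difference = 17.33 − 16.99 = 0.34 percentage points.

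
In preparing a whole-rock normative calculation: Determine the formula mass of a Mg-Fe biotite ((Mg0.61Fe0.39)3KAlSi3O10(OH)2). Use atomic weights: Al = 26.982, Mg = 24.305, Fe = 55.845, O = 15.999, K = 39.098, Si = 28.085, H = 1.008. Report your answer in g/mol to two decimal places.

454.16 g/mol

M = 1.83·24.305 + 1.17·55.845 + 1·39.098 + 1·26.982 + 3·28.085 + 12·15.999 + 2·1.008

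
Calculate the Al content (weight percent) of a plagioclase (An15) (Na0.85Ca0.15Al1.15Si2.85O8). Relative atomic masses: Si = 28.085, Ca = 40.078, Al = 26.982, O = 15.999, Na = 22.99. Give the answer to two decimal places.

Formula mass = 0.85×22.99 + 0.15×40.078 + 1.15×26.982 + 2.85×28.085 + 8×15.999 = 264.617 g/mol, of which 31.029 g is Al.
So Al makes up 31.029/264.617 = 0.1173 of the mass, i.e. 11.73%.

11.73 weight percent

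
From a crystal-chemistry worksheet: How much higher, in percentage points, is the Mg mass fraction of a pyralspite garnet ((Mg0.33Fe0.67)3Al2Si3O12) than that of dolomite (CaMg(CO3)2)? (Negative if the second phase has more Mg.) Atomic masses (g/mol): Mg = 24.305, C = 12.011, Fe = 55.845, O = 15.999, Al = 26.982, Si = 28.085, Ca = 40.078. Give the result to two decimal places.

M((Mg0.33Fe0.67)3Al2Si3O12) = 466.517 g/mol, so wt% Mg = 24.062/466.517 × 100 = 5.16%.
M(CaMg(CO3)2) = 184.399 g/mol, so wt% Mg = 24.305/184.399 × 100 = 13.18%.
5.16 − 13.18 = -8.02 pp.

-8.02 percentage points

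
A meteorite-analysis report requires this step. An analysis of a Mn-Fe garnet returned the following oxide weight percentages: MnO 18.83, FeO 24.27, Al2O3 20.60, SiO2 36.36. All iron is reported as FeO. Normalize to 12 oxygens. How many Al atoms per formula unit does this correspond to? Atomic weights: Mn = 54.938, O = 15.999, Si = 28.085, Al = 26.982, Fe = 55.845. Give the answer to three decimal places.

18.83 wt% MnO ÷ 70.937 g/mol = 0.26545 mol, giving 0.26545 Mn and 0.26545 O.
24.27 wt% FeO ÷ 71.844 g/mol = 0.33782 mol, giving 0.33782 Fe and 0.33782 O.
20.60 wt% Al2O3 ÷ 101.961 g/mol = 0.20204 mol, giving 0.40408 Al and 0.60612 O.
36.36 wt% SiO2 ÷ 60.083 g/mol = 0.60516 mol, giving 0.60516 Si and 1.21032 O.
Oxygen sums to 2.41971; scaling by 12/2.41971 = 4.95927 puts the formula on 12 O.
Al: 0.40408 × 4.95927 = 2.004 atoms per formula unit.

2.004 Al apfu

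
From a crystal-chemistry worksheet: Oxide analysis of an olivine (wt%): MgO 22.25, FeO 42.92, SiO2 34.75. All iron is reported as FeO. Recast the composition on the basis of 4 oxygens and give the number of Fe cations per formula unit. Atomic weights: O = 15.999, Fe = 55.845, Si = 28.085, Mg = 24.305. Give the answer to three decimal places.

MgO (M=40.304): mol = 0.55205; Mg = 0.55205, O = 0.55205.
FeO (M=71.844): mol = 0.59741; Fe = 0.59741, O = 0.59741.
SiO2 (M=60.083): mol = 0.57837; Si = 0.57837, O = 1.15674.
ΣO = 2.30620; factor = 4/ΣO = 1.73445.
Fe apfu = 0.59741 × 1.73445 = 1.036.

1.036 Fe apfu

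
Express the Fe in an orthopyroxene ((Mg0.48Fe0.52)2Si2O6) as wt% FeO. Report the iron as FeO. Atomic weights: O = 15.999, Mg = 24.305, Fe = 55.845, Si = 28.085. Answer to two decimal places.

Molar mass of (Mg0.48Fe0.52)2Si2O6 = 0.96*24.305 + 1.04*55.845 + 2*28.085 + 6*15.999 = 233.576 g/mol.
Each formula unit contains 1.04 Fe, equivalent to 1.04/1 = 1.0400 mol FeO.
M(FeO) = 1×55.845 + 1×15.999 = 71.844 g/mol.
Mass of FeO per formula unit = 1.0400 × 71.844 = 74.718 g.
FeO wt% = 74.718 / 233.576 × 100 = 31.99%.

31.99 wt%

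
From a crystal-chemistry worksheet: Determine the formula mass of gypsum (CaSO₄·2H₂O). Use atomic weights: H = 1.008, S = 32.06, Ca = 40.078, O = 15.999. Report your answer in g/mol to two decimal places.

The formula mass is the sum 1(40.078) + 1(32.06) + 6(15.999) + 4(1.008).

172.16 g/mol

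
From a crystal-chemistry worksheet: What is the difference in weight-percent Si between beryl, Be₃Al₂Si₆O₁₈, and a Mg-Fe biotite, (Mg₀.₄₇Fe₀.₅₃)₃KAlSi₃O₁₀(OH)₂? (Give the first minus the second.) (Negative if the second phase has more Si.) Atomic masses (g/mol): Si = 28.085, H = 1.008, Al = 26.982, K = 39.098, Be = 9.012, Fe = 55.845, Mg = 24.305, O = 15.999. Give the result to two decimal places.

First mineral: 168.510 g Si in 537.492 g formula = 31.35 wt% Si.
Second mineral: 84.255 g Si in 467.403 g formula = 18.03 wt% Si.
31.35% − 18.03% gives a difference of 13.32 percentage points.

13.32 percentage points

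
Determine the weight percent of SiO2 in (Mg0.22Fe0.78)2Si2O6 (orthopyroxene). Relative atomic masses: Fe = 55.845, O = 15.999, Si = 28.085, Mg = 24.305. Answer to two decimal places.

48.07 wt%

Molar mass of (Mg0.22Fe0.78)2Si2O6 = 0.44·24.305 + 1.56·55.845 + 2·28.085 + 6·15.999 = 249.976 g/mol.
Each formula unit contains 2 Si, equivalent to 2/1 = 2.0000 mol SiO2.
M(SiO2) = 1×28.085 + 2×15.999 = 60.083 g/mol.
Mass of SiO2 per formula unit = 2.0000 × 60.083 = 120.166 g.
SiO2 wt% = 120.166 / 249.976 × 100 = 48.07%.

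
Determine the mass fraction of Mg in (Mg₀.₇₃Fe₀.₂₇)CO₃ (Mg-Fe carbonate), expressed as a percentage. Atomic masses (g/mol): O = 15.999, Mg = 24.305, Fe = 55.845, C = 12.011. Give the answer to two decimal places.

Molar mass of (Mg₀.₇₃Fe₀.₂₇)CO₃: 0.73·24.305 + 0.27·55.845 + 1·12.011 + 3·15.999 = 92.829 g/mol.
Mass of Mg per formula unit: 0.73 × 24.305 = 17.743 g.
Weight fraction Mg = 17.743 / 92.829 = 0.1911.

19.11 mass %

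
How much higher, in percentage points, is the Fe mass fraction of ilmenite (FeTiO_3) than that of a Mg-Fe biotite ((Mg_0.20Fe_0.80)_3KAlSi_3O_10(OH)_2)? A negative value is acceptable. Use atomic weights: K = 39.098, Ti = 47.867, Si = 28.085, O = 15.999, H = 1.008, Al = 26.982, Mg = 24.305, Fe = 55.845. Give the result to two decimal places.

9.62 percentage points

M(FeTiO_3) = 151.709 g/mol, so wt% Fe = 55.845/151.709 × 100 = 36.81%.
M((Mg_0.20Fe_0.80)_3KAlSi_3O_10(OH)_2) = 492.950 g/mol, so wt% Fe = 134.028/492.950 × 100 = 27.19%.
36.81 − 27.19 = 9.62 pp.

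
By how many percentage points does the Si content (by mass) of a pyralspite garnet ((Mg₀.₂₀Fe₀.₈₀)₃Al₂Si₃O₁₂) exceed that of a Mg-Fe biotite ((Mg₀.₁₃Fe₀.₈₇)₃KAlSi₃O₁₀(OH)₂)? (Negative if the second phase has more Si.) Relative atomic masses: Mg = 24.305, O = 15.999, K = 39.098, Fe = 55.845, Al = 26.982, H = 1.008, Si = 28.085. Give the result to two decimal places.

First mineral: 84.255 g Si in 478.818 g formula = 17.60 wt% Si.
Second mineral: 84.255 g Si in 499.573 g formula = 16.87 wt% Si.
17.60% − 16.87% gives a difference of 0.73 percentage points.

0.73 percentage points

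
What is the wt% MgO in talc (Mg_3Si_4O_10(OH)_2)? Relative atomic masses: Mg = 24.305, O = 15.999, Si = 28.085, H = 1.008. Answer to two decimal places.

31.88 wt%

M(Mg_3Si_4O_10(OH)_2) = 379.259 g/mol; M(MgO) = 40.304 g/mol.
Moles MgO per formula unit = 3 Mg ÷ 1 = 3.0000.
MgO fraction = (3.0000 × 40.304) / 379.259 = 120.912/379.259 = 0.3188.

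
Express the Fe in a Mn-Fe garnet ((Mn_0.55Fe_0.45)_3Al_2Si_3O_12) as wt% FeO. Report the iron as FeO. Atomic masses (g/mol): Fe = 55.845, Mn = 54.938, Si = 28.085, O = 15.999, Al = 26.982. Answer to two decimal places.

19.54 wt%

M((Mn_0.55Fe_0.45)_3Al_2Si_3O_12) = 496.245 g/mol; M(FeO) = 71.844 g/mol.
Moles FeO per formula unit = 1.35 Fe ÷ 1 = 1.3500.
FeO fraction = (1.3500 × 71.844) / 496.245 = 96.989/496.245 = 0.1954.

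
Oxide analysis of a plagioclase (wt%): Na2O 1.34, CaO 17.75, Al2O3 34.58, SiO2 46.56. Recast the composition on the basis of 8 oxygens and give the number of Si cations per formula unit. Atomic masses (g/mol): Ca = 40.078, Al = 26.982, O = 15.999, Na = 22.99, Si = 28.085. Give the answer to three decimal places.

Na2O (M=61.979): mol = 0.02162; Na = 0.04324, O = 0.02162.
CaO (M=56.077): mol = 0.31653; Ca = 0.31653, O = 0.31653.
Al2O3 (M=101.961): mol = 0.33915; Al = 0.67830, O = 1.01745.
SiO2 (M=60.083): mol = 0.77493; Si = 0.77493, O = 1.54986.
ΣO = 2.90546; factor = 8/ΣO = 2.75344.
Si apfu = 0.77493 × 2.75344 = 2.134.

2.134 Si apfu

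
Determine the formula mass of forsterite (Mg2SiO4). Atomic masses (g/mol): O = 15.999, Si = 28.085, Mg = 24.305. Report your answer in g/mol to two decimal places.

140.69 g/mol

The formula mass is the sum 2(24.305) + 1(28.085) + 4(15.999).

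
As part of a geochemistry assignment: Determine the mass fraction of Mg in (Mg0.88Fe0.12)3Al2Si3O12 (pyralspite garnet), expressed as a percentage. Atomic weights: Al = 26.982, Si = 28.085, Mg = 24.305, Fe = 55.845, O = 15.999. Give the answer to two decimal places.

M((Mg0.88Fe0.12)3Al2Si3O12) = 414.476 g/mol.
Mg contributes 2.64 × 24.305 = 64.165 g per mole.
64.165/414.476 = 0.1548 → 15.48%.

15.48 wt%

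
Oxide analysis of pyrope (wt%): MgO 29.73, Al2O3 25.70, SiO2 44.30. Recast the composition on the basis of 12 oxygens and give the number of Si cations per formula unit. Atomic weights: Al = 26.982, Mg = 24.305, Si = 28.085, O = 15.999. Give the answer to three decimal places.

MgO: 29.73/40.304 = 0.73764 mol → 0.73764 mol Mg, 0.73764 mol O.
Al2O3: 25.70/101.961 = 0.25206 mol → 0.50412 mol Al, 0.75618 mol O.
SiO2: 44.30/60.083 = 0.73731 mol → 0.73731 mol Si, 1.47462 mol O.
Total oxygen = 2.96844 mol. Normalization factor = 12/2.96844 = 4.04253.
Si per 12 O = 0.73731 × 4.04253 = 2.981.

2.981 Si apfu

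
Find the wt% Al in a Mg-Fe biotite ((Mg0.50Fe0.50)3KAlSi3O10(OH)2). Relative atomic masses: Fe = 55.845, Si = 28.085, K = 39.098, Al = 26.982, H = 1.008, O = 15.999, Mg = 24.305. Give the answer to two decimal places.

Formula mass = 1.50·24.305 + 1.50·55.845 + 1·39.098 + 1·26.982 + 3·28.085 + 12·15.999 + 2·1.008 = 464.564 g/mol, of which 26.982 g is Al.
So Al makes up 26.982/464.564 = 0.0581 of the mass, i.e. 5.81%.

5.81 weight percent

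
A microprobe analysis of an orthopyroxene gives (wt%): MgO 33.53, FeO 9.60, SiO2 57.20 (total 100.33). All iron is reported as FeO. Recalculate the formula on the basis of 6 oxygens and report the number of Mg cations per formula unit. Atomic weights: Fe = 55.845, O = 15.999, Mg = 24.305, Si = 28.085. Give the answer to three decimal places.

1.739 Mg apfu

33.53 wt% MgO ÷ 40.304 g/mol = 0.83193 mol, giving 0.83193 Mg and 0.83193 O.
9.60 wt% FeO ÷ 71.844 g/mol = 0.13362 mol, giving 0.13362 Fe and 0.13362 O.
57.20 wt% SiO2 ÷ 60.083 g/mol = 0.95202 mol, giving 0.95202 Si and 1.90404 O.
Oxygen sums to 2.86959; scaling by 6/2.86959 = 2.09089 puts the formula on 6 O.
Mg: 0.83193 × 2.09089 = 1.739 atoms per formula unit.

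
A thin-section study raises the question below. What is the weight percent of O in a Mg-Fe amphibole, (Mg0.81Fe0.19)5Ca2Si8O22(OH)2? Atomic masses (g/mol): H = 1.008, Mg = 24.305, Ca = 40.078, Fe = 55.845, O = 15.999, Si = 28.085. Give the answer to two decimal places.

45.59 mass %

Molar mass of (Mg0.81Fe0.19)5Ca2Si8O22(OH)2: 4.05×24.305 + 0.95×55.845 + 2×40.078 + 8×28.085 + 24×15.999 + 2×1.008 = 842.316 g/mol.
Mass of O per formula unit: 24 × 15.999 = 383.976 g.
Weight fraction O = 383.976 / 842.316 = 0.4559.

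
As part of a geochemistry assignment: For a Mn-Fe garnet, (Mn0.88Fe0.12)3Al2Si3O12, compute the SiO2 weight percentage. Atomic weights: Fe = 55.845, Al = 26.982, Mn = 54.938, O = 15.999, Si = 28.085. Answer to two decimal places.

M((Mn0.88Fe0.12)3Al2Si3O12) = 495.348 g/mol; M(SiO2) = 60.083 g/mol.
Moles SiO2 per formula unit = 3 Si ÷ 1 = 3.0000.
SiO2 fraction = (3.0000 × 60.083) / 495.348 = 180.249/495.348 = 0.3639.

36.39 wt%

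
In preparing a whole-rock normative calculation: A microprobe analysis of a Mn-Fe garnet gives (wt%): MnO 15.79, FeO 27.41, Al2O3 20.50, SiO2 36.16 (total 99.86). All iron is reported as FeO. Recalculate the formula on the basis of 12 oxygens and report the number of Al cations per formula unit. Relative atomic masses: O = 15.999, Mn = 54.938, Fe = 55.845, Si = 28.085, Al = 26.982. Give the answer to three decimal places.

MnO (M=70.937): mol = 0.22259; Mn = 0.22259, O = 0.22259.
FeO (M=71.844): mol = 0.38152; Fe = 0.38152, O = 0.38152.
Al2O3 (M=101.961): mol = 0.20106; Al = 0.40212, O = 0.60318.
SiO2 (M=60.083): mol = 0.60183; Si = 0.60183, O = 1.20366.
ΣO = 2.41095; factor = 12/ΣO = 4.97729.
Al apfu = 0.40212 × 4.97729 = 2.001.

2.001 Al apfu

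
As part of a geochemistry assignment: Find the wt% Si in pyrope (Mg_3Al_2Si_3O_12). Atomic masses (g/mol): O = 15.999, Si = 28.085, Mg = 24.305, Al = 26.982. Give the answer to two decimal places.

20.90 mass %

Molar mass of Mg_3Al_2Si_3O_12: 3×24.305 + 2×26.982 + 3×28.085 + 12×15.999 = 403.122 g/mol.
Mass of Si per formula unit: 3 × 28.085 = 84.255 g.
Weight fraction Si = 84.255 / 403.122 = 0.2090.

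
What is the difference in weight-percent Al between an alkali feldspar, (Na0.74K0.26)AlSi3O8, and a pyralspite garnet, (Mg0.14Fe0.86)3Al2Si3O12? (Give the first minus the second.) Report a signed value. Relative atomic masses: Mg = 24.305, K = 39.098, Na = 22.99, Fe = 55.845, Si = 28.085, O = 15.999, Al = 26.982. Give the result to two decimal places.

Al in (Na0.74K0.26)AlSi3O8: molar mass 266.407 g/mol; 1×26.982 = 26.982 g → 10.13 wt%.
Al in (Mg0.14Fe0.86)3Al2Si3O12: molar mass 484.495 g/mol; 2×26.982 = 53.964 g → 11.14 wt%.
Difference = 10.13 − 11.14 = -1.01 percentage points.

-1.01 percentage points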